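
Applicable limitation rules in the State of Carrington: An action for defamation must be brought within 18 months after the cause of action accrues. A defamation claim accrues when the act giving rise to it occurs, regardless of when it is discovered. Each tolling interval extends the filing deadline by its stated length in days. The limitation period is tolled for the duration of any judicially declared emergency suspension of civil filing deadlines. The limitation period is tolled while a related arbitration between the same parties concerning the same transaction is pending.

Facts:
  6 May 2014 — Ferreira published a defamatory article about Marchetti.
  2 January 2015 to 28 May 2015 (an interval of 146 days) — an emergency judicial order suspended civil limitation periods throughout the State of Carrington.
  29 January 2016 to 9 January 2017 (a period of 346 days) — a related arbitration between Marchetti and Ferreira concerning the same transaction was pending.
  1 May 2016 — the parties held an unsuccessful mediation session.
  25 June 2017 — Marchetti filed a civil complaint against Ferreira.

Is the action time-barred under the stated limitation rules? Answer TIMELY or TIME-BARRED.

The cause of action accrued on 6 May 2014, the date of the act.
18 months from 6 May 2014 is 6 November 2015.
The emergency suspension of filing deadlines from 2 January 2015 to 28 May 2015 tolled the period for 146 days, extending the deadline to 31 March 2016.
The pending related arbitration from 29 January 2016 to 9 January 2017 tolled the period for 346 days, extending the deadline to 12 March 2017.
Nothing else in the chronology tolls or restarts the period.
Filing on 25 June 2017 missed the 12 March 2017 deadline — the action is time-barred.

TIME-BARRED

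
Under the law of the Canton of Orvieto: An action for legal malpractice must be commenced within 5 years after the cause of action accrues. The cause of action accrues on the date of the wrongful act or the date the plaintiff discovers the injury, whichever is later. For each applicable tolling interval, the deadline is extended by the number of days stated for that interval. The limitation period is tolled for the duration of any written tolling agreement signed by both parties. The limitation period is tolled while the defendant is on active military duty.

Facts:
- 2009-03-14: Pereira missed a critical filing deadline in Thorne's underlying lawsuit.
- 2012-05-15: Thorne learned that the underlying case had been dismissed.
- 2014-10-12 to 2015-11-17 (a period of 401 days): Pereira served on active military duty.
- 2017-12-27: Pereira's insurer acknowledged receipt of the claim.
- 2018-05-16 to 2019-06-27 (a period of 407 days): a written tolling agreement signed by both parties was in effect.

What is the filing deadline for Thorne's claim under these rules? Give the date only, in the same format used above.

2019-08-01

Because discovery on 2012-05-15 post-dates the 2009-03-14 act, accrual under the later-of rule falls on 2012-05-15.
5 years from 2012-05-15 is 2017-05-15.
The defendant's active military service from 2014-10-12 to 2015-11-17 tolled the period for 401 days, extending the deadline to 2018-06-20.
Because the written tolling agreement ran from 2018-05-16 to 2019-06-27, the deadline is extended by 407 days to 2019-08-01.
None of the other events listed affects the running of the period under the stated rules.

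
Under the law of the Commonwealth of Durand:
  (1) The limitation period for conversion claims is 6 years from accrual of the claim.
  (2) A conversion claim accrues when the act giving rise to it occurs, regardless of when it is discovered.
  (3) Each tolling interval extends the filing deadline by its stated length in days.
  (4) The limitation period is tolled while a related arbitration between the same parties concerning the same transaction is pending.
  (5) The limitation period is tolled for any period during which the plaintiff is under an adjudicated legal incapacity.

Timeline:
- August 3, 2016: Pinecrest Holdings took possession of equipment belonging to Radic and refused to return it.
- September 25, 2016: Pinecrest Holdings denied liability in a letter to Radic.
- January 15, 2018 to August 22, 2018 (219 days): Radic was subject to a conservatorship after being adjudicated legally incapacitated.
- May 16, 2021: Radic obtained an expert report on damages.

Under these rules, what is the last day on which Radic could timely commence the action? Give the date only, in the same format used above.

The limitation period began to run on August 3, 2016.
The untolled deadline — 6 years after August 3, 2016 — is August 3, 2022.
Because the plaintiff's legal incapacity ran from January 15, 2018 to August 22, 2018, the deadline is extended by 219 days to March 10, 2023.
Nothing else in the chronology tolls or restarts the period.

March 10, 2023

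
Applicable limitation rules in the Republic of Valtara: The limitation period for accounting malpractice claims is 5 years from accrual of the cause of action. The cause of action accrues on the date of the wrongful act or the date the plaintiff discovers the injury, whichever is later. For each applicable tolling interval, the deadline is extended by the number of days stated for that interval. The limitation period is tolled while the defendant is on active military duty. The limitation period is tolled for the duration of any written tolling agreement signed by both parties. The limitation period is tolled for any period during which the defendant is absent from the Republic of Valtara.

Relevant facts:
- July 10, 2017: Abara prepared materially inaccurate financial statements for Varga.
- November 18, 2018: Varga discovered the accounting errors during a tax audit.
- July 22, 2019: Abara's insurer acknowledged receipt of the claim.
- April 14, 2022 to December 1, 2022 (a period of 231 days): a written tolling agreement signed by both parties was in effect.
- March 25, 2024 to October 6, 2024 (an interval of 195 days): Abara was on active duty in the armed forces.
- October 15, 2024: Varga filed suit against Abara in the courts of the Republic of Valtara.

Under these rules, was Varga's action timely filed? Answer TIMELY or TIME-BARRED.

Taking the later of the act (July 10, 2017) and discovery (November 18, 2018), the claim accrued on November 18, 2018.
The untolled deadline — 5 years after November 18, 2018 — is November 18, 2023.
The written tolling agreement from April 14, 2022 to December 1, 2022 tolled the period for 231 days, extending the deadline to July 6, 2024.
The period was tolled for 195 days by the defendant's active military service (March 25, 2024 to October 6, 2024), pushing the deadline to January 17, 2025.
Nothing else in the chronology tolls or restarts the period.
The October 15, 2024 filing precedes the January 17, 2025 deadline; the claim is timely.

TIMELY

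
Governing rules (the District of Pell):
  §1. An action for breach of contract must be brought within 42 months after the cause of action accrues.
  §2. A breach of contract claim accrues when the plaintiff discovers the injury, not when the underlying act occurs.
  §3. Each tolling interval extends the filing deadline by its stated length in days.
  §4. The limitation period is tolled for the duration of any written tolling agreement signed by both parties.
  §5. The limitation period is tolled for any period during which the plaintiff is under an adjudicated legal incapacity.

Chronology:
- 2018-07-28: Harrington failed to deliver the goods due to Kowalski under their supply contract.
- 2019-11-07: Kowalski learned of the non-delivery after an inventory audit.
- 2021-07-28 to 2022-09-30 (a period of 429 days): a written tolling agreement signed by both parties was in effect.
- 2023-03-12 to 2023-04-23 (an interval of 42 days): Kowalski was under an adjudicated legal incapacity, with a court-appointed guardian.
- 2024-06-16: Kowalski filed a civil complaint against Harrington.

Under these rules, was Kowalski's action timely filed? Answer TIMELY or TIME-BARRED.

Accrual is tied to discovery, so the period began on 2019-11-07 rather than on 2018-07-28 when the act occurred.
The untolled deadline — 42 months after 2019-11-07 — is 2023-05-07.
The period was tolled for 429 days by the written tolling agreement (2021-07-28 to 2022-09-30), pushing the deadline to 2024-07-09.
The plaintiff's legal incapacity from 2023-03-12 to 2023-04-23 tolled the period for 42 days, extending the deadline to 2024-08-20.
The 2024-06-16 filing precedes the 2024-08-20 deadline; the claim is timely.

TIMELY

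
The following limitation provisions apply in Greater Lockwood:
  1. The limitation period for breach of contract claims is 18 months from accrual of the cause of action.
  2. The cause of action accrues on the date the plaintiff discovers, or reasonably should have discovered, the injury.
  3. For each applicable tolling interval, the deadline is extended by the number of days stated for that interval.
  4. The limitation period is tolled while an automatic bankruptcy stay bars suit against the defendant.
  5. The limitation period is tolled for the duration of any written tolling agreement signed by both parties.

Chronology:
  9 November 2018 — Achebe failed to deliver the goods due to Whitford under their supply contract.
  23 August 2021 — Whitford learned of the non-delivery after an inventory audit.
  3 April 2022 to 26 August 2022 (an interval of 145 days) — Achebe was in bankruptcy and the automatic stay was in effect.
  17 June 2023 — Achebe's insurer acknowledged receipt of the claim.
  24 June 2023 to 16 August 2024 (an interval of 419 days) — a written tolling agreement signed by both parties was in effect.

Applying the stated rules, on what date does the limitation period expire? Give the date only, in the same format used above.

The claim did not accrue until Whitford discovered the injury on 23 August 2021; the 9 November 2018 act date does not start the clock under the stated rule.
Adding the 18 months base period to 23 August 2021 gives a deadline of 23 February 2023, before any tolling.
The automatic bankruptcy stay from 3 April 2022 to 26 August 2022 tolled the period for 145 days, extending the deadline to 18 July 2023.
The written tolling agreement from 24 June 2023 to 16 August 2024 tolled the period for 419 days, extending the deadline to 9 September 2024.
None of the other events listed affects the running of the period under the stated rules.

9 September 2024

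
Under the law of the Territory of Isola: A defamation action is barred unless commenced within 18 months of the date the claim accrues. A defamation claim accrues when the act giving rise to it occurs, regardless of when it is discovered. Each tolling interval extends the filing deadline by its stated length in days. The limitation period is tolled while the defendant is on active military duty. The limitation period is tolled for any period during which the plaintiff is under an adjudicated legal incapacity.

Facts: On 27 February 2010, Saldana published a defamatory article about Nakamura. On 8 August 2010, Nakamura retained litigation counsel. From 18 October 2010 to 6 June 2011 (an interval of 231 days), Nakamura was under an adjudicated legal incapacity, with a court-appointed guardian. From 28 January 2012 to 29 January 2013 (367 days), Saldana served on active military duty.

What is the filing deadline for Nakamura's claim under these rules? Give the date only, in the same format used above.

16 April 2013

The claim accrued on 27 February 2010, the date of the act.
The untolled deadline — 18 months after 27 February 2010 — is 27 August 2011.
The period was tolled for 231 days by the plaintiff's legal incapacity (18 October 2010 to 6 June 2011), pushing the deadline to 14 April 2012.
Because the defendant's active military service ran from 28 January 2012 to 29 January 2013, the deadline is extended by 367 days to 16 April 2013.
Nothing else in the chronology tolls or restarts the period.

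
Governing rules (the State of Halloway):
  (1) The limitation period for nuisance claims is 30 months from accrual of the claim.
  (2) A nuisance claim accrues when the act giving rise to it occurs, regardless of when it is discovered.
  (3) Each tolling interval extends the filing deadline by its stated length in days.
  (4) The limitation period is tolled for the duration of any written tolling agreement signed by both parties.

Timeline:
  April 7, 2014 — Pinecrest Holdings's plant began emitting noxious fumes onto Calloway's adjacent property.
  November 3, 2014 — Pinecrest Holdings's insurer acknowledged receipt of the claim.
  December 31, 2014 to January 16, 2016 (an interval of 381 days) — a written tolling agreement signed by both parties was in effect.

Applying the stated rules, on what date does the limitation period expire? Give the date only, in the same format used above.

October 23, 2017

The claim accrued on April 7, 2014, when the wrongful act occurred.
Adding the 30 months base period to April 7, 2014 gives a deadline of October 7, 2016, before any tolling.
Because the written tolling agreement ran from December 31, 2014 to January 16, 2016, the deadline is extended by 381 days to October 23, 2017.
The other events in the timeline have no effect on the limitation period under the stated rules.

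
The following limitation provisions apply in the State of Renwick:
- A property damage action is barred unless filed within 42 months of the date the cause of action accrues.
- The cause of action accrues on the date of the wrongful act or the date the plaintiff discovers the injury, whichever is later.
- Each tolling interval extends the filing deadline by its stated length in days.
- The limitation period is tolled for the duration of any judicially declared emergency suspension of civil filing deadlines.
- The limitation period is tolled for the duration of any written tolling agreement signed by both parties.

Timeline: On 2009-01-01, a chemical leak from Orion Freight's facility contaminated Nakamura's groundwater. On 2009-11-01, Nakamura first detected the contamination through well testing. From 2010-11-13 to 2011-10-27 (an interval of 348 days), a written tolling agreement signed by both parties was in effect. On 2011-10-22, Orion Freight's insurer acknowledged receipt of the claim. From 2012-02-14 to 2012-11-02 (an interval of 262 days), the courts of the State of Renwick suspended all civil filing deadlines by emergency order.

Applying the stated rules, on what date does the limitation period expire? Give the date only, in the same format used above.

Because discovery on 2009-11-01 post-dates the 2009-01-01 act, accrual under the later-of rule falls on 2009-11-01.
Adding the 42 months base period to 2009-11-01 gives a deadline of 2013-05-01, before any tolling.
Because the written tolling agreement ran from 2010-11-13 to 2011-10-27, the deadline is extended by 348 days to 2014-04-14.
The period was tolled for 262 days by the emergency suspension of filing deadlines (2012-02-14 to 2012-11-02), pushing the deadline to 2015-01-01.
Nothing else in the chronology tolls or restarts the period.

2015-01-01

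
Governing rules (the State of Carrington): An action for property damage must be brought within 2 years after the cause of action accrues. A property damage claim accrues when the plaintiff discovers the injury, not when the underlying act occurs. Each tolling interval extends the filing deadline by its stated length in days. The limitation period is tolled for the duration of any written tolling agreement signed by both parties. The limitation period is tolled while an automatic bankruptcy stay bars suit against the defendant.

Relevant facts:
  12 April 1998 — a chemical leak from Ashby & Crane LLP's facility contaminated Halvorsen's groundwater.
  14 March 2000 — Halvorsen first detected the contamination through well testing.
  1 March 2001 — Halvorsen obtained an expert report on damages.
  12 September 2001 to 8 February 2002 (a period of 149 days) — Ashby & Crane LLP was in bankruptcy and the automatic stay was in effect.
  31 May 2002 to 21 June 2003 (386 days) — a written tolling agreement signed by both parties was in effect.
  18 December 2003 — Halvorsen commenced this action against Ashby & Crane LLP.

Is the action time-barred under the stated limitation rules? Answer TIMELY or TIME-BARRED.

TIME-BARRED

The claim did not accrue until Halvorsen discovered the injury on 14 March 2000; the 12 April 1998 act date does not start the clock under the stated rule.
The untolled deadline — 2 years after 14 March 2000 — is 14 March 2002.
The period was tolled for 149 days by the automatic bankruptcy stay (12 September 2001 to 8 February 2002), pushing the deadline to 10 August 2002.
The period was tolled for 386 days by the written tolling agreement (31 May 2002 to 21 June 2003), pushing the deadline to 31 August 2003.
Nothing else in the chronology tolls or restarts the period.
The 18 December 2003 filing falls after the 31 August 2003 deadline; the claim is time-barred.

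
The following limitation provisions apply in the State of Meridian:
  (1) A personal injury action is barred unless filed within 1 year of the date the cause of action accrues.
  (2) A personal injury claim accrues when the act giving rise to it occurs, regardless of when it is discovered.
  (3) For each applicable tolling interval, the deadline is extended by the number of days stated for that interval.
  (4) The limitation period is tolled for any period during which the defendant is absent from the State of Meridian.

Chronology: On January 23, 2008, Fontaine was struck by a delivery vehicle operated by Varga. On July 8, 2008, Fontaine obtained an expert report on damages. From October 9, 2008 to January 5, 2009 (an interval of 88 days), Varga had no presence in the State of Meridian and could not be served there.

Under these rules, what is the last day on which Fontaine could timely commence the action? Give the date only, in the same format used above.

April 21, 2009

The cause of action accrued on January 23, 2008, the date of the act.
1 year from January 23, 2008 is January 23, 2009.
The period was tolled for 88 days by the defendant's absence from the jurisdiction (October 9, 2008 to January 5, 2009), pushing the deadline to April 21, 2009.
Nothing else in the chronology tolls or restarts the period.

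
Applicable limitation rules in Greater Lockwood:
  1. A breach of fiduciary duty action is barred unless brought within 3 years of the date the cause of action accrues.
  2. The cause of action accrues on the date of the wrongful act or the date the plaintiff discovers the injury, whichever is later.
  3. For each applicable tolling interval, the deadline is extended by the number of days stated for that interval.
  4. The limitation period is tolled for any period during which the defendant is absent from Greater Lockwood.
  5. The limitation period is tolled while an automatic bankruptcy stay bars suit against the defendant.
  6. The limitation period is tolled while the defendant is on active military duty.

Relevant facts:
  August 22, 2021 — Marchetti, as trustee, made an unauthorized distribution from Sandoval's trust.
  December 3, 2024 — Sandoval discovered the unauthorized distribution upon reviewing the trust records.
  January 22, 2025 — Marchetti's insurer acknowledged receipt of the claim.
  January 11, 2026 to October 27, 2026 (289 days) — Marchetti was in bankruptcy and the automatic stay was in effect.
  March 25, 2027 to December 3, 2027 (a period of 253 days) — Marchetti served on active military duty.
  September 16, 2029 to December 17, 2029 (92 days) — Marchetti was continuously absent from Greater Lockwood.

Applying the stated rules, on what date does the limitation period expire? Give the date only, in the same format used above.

May 28, 2029

Taking the later of the act (August 22, 2021) and discovery (December 3, 2024), the claim accrued on December 3, 2024.
Adding the 3 years base period to December 3, 2024 gives a deadline of December 3, 2027, before any tolling.
Because the automatic bankruptcy stay ran from January 11, 2026 to October 27, 2026, the deadline is extended by 289 days to September 17, 2028.
The period was tolled for 253 days by the defendant's active military service (March 25, 2027 to December 3, 2027), pushing the deadline to May 28, 2029.
The defendant's absence from the jurisdiction starting September 16, 2029 came too late — the period had run on May 28, 2029 — and so does not extend the deadline.
The other events in the timeline have no effect on the limitation period under the stated rules.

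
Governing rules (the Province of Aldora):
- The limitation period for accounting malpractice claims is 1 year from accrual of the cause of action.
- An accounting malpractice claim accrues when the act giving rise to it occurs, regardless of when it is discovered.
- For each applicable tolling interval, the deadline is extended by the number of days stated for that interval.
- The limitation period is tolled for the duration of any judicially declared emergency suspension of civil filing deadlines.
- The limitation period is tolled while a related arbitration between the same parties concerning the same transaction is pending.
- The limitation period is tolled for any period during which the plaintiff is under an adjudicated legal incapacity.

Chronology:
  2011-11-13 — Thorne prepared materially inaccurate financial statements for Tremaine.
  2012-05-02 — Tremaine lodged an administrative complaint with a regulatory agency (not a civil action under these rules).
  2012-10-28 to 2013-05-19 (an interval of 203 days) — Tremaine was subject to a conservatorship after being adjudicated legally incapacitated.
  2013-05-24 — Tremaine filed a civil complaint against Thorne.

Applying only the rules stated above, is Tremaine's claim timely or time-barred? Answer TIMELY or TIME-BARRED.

The cause of action accrued on 2011-11-13, the date of the act.
1 year from 2011-11-13 is 2012-11-13.
The period was tolled for 203 days by the plaintiff's legal incapacity (2012-10-28 to 2013-05-19), pushing the deadline to 2013-06-04.
None of the other events listed affects the running of the period under the stated rules.
The 2013-05-24 filing precedes the 2013-06-04 deadline; the claim is timely.

TIMELY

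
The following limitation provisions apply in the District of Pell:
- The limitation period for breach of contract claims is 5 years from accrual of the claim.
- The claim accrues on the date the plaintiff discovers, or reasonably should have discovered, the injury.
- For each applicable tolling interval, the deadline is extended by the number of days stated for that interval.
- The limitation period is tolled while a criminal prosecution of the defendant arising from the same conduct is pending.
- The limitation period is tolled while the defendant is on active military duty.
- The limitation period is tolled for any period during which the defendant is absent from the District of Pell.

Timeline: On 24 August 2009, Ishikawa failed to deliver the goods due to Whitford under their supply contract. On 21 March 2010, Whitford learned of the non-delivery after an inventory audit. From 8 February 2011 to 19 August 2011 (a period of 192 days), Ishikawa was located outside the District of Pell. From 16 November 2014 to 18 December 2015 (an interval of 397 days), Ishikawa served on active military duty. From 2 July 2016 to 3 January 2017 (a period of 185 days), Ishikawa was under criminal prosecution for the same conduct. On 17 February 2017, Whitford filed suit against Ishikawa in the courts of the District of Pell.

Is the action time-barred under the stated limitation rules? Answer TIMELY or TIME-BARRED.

TIMELY

The claim did not accrue until Whitford discovered the injury on 21 March 2010; the 24 August 2009 act date does not start the clock under the stated rule.
Adding the 5 years base period to 21 March 2010 gives a deadline of 21 March 2015, before any tolling.
The period was tolled for 192 days by the defendant's absence from the jurisdiction (8 February 2011 to 19 August 2011), pushing the deadline to 29 September 2015.
The defendant's active military service from 16 November 2014 to 18 December 2015 tolled the period for 397 days, extending the deadline to 30 October 2016.
The pending criminal prosecution from 2 July 2016 to 3 January 2017 tolled the period for 185 days, extending the deadline to 3 May 2017.
The 17 February 2017 filing precedes the 3 May 2017 deadline; the claim is timely.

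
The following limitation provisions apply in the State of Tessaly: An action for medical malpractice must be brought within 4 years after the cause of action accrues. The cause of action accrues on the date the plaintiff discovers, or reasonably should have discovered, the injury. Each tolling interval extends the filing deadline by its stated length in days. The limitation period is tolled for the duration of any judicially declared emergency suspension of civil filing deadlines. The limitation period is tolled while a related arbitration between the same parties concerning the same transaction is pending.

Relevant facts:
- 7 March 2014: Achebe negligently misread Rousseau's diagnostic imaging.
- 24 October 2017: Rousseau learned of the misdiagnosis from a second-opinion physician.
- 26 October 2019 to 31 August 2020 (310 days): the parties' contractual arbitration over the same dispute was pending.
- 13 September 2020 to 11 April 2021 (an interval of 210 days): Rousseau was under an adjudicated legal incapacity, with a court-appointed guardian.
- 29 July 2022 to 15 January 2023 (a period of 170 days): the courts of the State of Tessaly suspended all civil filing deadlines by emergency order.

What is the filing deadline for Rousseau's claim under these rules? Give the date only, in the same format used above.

Under the discovery rule, the claim accrued on 24 October 2017, when Rousseau discovered the injury — not on the 7 March 2014 date of the underlying act.
4 years from 24 October 2017 is 24 October 2021.
The pending related arbitration from 26 October 2019 to 31 August 2020 tolled the period for 310 days, extending the deadline to 30 August 2022.
The emergency suspension of filing deadlines from 29 July 2022 to 15 January 2023 tolled the period for 170 days, extending the deadline to 16 February 2023.
Although the plaintiff's incapacity ran from 13 September 2020 to 11 April 2021, the stated rules do not make that a tolling event, so it is disregarded.

16 February 2023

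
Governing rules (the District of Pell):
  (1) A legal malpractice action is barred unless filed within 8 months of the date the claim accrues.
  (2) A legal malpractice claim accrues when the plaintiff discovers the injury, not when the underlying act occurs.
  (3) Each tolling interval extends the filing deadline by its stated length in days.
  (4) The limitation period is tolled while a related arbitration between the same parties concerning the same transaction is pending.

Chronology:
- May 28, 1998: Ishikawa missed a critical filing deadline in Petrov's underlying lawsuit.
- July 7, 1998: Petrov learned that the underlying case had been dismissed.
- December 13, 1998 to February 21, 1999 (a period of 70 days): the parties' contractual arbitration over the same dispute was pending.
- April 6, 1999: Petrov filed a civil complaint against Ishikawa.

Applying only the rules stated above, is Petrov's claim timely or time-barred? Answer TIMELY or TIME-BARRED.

Accrual is tied to discovery, so the period began on July 7, 1998 rather than on May 28, 1998 when the act occurred.
Adding the 8 months base period to July 7, 1998 gives a deadline of March 7, 1999, before any tolling.
The pending related arbitration from December 13, 1998 to February 21, 1999 tolled the period for 70 days, extending the deadline to May 16, 1999.
Petrov filed on April 6, 1999, before the May 16, 1999 deadline, so the action is timely.

TIMELY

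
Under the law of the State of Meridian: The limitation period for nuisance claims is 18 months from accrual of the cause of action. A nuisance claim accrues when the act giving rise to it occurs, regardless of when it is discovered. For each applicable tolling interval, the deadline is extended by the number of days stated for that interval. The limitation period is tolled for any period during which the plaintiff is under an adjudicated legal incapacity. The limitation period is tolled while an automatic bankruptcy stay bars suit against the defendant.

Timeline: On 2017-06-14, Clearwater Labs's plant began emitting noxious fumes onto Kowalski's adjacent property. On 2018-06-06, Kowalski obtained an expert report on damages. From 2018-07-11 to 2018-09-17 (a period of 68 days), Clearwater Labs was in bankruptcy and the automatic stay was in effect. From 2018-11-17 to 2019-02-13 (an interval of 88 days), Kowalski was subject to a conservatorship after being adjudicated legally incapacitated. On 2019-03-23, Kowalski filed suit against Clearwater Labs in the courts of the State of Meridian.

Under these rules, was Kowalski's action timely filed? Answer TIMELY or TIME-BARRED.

The cause of action accrued on 2017-06-14, the date of the act.
The untolled deadline — 18 months after 2017-06-14 — is 2018-12-14.
The period was tolled for 68 days by the automatic bankruptcy stay (2018-07-11 to 2018-09-17), pushing the deadline to 2019-02-20.
The plaintiff's legal incapacity from 2018-11-17 to 2019-02-13 tolled the period for 88 days, extending the deadline to 2019-05-19.
Nothing else in the chronology tolls or restarts the period.
Kowalski filed on 2019-03-23, before the 2019-05-19 deadline, so the action is timely.

TIMELY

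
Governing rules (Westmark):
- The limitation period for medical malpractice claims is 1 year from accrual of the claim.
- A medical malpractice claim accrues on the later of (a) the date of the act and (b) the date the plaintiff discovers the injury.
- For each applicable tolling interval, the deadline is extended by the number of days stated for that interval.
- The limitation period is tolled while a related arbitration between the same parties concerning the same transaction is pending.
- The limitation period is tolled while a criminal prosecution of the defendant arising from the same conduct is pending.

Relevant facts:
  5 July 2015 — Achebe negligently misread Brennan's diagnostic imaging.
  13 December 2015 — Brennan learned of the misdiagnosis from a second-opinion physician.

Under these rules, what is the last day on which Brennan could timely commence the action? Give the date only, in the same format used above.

Taking the later of the act (5 July 2015) and discovery (13 December 2015), the claim accrued on 13 December 2015.
The untolled deadline — 1 year after 13 December 2015 — is 13 December 2016.

13 December 2016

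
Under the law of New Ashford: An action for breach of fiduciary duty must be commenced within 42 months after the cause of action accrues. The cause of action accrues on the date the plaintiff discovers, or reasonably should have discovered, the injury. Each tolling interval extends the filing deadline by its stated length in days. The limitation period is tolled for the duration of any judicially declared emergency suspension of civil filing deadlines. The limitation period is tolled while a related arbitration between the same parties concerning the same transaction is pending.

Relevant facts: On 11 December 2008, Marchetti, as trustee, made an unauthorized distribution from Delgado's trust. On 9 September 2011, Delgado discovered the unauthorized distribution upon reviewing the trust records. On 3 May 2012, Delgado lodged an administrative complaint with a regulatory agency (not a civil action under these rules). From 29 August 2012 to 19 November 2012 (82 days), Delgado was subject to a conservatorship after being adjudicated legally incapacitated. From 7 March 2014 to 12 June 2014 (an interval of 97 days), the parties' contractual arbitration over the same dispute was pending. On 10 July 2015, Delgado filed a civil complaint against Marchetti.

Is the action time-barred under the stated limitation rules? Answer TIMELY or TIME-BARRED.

TIME-BARRED

Accrual is tied to discovery, so the period began on 9 September 2011 rather than on 11 December 2008 when the act occurred.
Adding the 42 months base period to 9 September 2011 gives a deadline of 9 March 2015, before any tolling.
Because the pending related arbitration ran from 7 March 2014 to 12 June 2014, the deadline is extended by 97 days to 14 June 2015.
No stated provision tolls the period for the plaintiff's incapacity, so the interval from 29 August 2012 to 19 November 2012 has no effect on the deadline.
Nothing else in the chronology tolls or restarts the period.
Filing on 10 July 2015 missed the 14 June 2015 deadline — the action is time-barred.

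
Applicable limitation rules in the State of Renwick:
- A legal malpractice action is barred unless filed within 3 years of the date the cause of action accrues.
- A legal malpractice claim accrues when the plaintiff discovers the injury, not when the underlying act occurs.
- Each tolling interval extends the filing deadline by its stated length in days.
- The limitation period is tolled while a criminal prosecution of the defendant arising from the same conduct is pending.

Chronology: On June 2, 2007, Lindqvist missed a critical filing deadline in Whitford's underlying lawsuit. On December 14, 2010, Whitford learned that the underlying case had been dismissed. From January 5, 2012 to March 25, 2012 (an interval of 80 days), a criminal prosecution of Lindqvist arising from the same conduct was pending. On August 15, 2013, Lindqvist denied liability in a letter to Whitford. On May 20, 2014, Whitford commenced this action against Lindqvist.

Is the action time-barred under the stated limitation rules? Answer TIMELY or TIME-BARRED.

TIME-BARRED

Under the discovery rule, the claim accrued on December 14, 2010, when Whitford discovered the injury — not on the June 2, 2007 date of the underlying act.
The untolled deadline — 3 years after December 14, 2010 — is December 14, 2013.
The pending criminal prosecution from January 5, 2012 to March 25, 2012 tolled the period for 80 days, extending the deadline to March 4, 2014.
None of the other events listed affects the running of the period under the stated rules.
The May 20, 2014 filing falls after the March 4, 2014 deadline; the claim is time-barred.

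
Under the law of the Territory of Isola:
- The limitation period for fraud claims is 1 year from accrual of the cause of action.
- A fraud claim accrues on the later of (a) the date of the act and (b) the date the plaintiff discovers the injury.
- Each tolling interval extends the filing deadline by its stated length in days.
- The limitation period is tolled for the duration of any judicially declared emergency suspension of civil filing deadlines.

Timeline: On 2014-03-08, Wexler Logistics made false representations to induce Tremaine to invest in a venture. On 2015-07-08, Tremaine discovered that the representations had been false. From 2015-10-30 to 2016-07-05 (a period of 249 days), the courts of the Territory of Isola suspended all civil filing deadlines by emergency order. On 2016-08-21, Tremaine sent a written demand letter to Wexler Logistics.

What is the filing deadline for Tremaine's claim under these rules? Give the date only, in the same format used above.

2017-03-14

Taking the later of the act (2014-03-08) and discovery (2015-07-08), the claim accrued on 2015-07-08.
Adding the 1 year base period to 2015-07-08 gives a deadline of 2016-07-08, before any tolling.
The period was tolled for 249 days by the emergency suspension of filing deadlines (2015-10-30 to 2016-07-05), pushing the deadline to 2017-03-14.
The other events in the timeline have no effect on the limitation period under the stated rules.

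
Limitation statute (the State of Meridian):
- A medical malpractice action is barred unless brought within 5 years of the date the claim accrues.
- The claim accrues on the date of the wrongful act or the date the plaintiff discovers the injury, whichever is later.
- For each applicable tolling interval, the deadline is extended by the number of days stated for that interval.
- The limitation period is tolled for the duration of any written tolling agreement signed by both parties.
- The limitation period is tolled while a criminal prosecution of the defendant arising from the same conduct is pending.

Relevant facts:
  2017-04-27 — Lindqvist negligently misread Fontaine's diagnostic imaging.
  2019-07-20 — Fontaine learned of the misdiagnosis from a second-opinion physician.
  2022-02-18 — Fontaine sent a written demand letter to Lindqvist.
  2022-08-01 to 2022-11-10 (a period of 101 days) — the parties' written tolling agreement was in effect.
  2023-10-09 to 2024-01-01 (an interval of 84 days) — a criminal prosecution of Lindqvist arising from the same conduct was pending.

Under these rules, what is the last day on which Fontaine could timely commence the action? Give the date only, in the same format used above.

The claim accrued on 2019-07-20 — the later of the 2017-04-27 act and the 2019-07-20 discovery.
Adding the 5 years base period to 2019-07-20 gives a deadline of 2024-07-20, before any tolling.
The period was tolled for 101 days by the written tolling agreement (2022-08-01 to 2022-11-10), pushing the deadline to 2024-10-29.
The pending criminal prosecution from 2023-10-09 to 2024-01-01 tolled the period for 84 days, extending the deadline to 2025-01-21.
Nothing else in the chronology tolls or restarts the period.

2025-01-21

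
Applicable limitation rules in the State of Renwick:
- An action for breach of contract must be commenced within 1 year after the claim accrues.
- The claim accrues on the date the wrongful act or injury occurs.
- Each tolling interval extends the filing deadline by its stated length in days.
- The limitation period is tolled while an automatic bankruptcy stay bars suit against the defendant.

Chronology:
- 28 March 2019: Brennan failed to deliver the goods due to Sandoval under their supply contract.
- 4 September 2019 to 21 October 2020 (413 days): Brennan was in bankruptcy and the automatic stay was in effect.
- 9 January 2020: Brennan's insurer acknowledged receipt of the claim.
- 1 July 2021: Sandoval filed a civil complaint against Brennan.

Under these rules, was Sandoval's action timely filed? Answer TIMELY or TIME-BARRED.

The claim accrued on 28 March 2019, the date of the act.
The untolled deadline — 1 year after 28 March 2019 — is 28 March 2020.
The period was tolled for 413 days by the automatic bankruptcy stay (4 September 2019 to 21 October 2020), pushing the deadline to 15 May 2021.
Nothing else in the chronology tolls or restarts the period.
Sandoval filed on 1 July 2021, after the 15 May 2021 deadline, so the action is time-barred.

TIME-BARRED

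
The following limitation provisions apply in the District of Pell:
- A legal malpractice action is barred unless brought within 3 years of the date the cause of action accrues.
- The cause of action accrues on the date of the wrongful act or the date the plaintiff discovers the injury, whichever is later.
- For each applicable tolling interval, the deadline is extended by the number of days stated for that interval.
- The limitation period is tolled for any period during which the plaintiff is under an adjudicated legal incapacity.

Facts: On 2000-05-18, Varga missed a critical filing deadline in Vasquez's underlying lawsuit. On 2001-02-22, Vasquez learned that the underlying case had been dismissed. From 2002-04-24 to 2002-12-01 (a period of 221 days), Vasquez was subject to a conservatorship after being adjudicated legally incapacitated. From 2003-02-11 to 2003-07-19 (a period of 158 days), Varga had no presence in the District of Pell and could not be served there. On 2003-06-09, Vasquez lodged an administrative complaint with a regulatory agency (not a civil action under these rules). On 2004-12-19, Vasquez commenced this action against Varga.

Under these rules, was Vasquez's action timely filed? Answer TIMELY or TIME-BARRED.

TIME-BARRED

Taking the later of the act (2000-05-18) and discovery (2001-02-22), the claim accrued on 2001-02-22.
Adding the 3 years base period to 2001-02-22 gives a deadline of 2004-02-22, before any tolling.
Because the plaintiff's legal incapacity ran from 2002-04-24 to 2002-12-01, the deadline is extended by 221 days to 2004-09-30.
The defendant's absence from the jurisdiction from 2003-02-11 to 2003-07-19 does not toll the period, because no stated rule makes the defendant's absence a tolling event.
None of the other events listed affects the running of the period under the stated rules.
Vasquez filed on 2004-12-19, after the 2004-09-30 deadline, so the action is time-barred.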